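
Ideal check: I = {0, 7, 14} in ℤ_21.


Check ideal conditions for I = {0, 7, 14} in ℤ_21:
(1) I is an additive subgroup? Yes
(2) For r ∈ ℤ_21 and a ∈ I: r·a ∈ I? Yes

Yes, I is an ideal of ℤ_21


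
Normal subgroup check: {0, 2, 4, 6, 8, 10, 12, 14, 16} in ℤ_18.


H = {0, 2, 4, 6, 8, 10, 12, 14, 16} in ℤ_18
ℤ_18 is abelian; every subgroup of an abelian group is normal

Yes, normal subgroup


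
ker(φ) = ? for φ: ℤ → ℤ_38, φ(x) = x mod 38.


Kernel = preimage of identity
ker(φ) = {x ∈ ℤ : x ≡ 0 (mod 38)} = 38ℤ = {0, ±38, ±76, ...}

ker(φ) = 38ℤ


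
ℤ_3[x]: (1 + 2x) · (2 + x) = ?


Expand and collect like terms; reduce coefficients mod 3:
x^0: 1·2 = 2 ≡ 2 (mod 3)
x^1: 1·1 + 2·2 = 5 ≡ 2 (mod 3)
x^2: 2·1 = 2 ≡ 2 (mod 3)
Result: 2 + 2x + 2x^2

f · g = 2 + 2x + 2x^2


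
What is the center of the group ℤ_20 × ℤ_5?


Z(G) = {g ∈ G | gx = xg for all x ∈ G}
Direct product of abelian groups is abelian, so Z(G) = G

Z(ℤ_20 × ℤ_5) = ℤ_20 × ℤ_5


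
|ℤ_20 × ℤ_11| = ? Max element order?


|ℤ_20 × ℤ_11| = 20 × 11 = 220
Max element order = lcm(20,11) = 220
Cyclic? Yes (gcd=1)

|ℤ_20×ℤ_11| = 220, max element order = 220


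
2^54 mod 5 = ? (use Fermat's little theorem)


Fermat's little theorem: if p is prime and gcd(a,p)=1, then a^(p-1) ≡ 1 (mod p)
p = 5 is prime, gcd(2,5) = 1
Reduce exponent: 54 mod 4 = 2
So 2^54 ≡ 2^2 (mod 5)
2^2 mod 5 = 4

2^54 ≡ 4 (mod 5)


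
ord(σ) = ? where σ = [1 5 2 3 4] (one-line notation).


Cycle decomposition: (2 5 4 3)
Cycle lengths: 4
Order = lcm(4) = 4

ord(σ) = 4


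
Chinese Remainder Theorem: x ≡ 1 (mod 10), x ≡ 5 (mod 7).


m₁ = 10, m₂ = 7, gcd = 1, so CRT applies. M = m₁·m₂ = 70
Let M₁ = M/m₁ = 7, M₂ = M/m₂ = 10
Find y₁ ≡ M₁⁻¹ (mod m₁): 7⁻¹ ≡ 3 (mod 10)
Find y₂ ≡ M₂⁻¹ (mod m₂): 10⁻¹ ≡ 5 (mod 7)
x = a₁·M₁·y₁ + a₂·M₂·y₂ = 1·7·3 + 5·10·5 = 271
Reduce mod 70: x ≡ 61
Check: 61 mod 10 = 1 ✓, 61 mod 7 = 5 ✓

x ≡ 61 (mod 70)


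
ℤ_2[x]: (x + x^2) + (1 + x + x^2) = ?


Add coefficients mod 2:
x^0: 0 + 1 = 1 (mod 2)
x^1: 1 + 1 = 0 (mod 2)
x^2: 1 + 1 = 0 (mod 2)
Result: 1

f + g = 1


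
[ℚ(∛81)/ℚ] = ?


∛81 has minimal polynomial x³ - 81 (irreducible over ℚ since 81 is not a perfect cube)

[ℚ(∛81)/ℚ] = 3


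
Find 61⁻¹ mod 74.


Use the extended Euclidean algorithm to write 1 = 61·s + 74·t; then s mod 74 is the inverse.
Euclidean algorithm:
  61 = 0·74 + 61
  74 = 1·61 + 13
  61 = 4·13 + 9
  13 = 1·9 + 4
  9 = 2·4 + 1
  4 = 4·1 + 0
gcd(61,74) = 1
Back-substitution gives: 61·(17) + 74·(-14) = 1
So 61⁻¹ ≡ 17 ≡ 17 (mod 74)
Check: 61 × 17 = 1037 ≡ 1 (mod 74) ✓

61⁻¹ ≡ 17 (mod 74)


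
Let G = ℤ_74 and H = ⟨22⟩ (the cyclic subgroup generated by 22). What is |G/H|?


|⟨22⟩| = n / gcd(22, 74) = 74 / 2 = 37
H is normal (ℤ_74 is abelian).
|G/H| = |G| / |H| = 74 / 37 = 2

|G/H| = 2


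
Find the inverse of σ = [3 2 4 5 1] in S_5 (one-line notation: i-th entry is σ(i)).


To find σ⁻¹, swap domain and range:
σ(1) = 3 → σ⁻¹(3) = 1
σ(2) = 2 → σ⁻¹(2) = 2
σ(3) = 4 → σ⁻¹(4) = 3
σ(4) = 5 → σ⁻¹(5) = 4
σ(5) = 1 → σ⁻¹(1) = 5

σ⁻¹ = [5 2 1 3 4]


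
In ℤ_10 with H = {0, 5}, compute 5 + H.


5 + H = {5 + h (mod 10) : h ∈ H}
5+0=5, 5+5=0
5 + H = {0, 5} = 0 + H

5 + H = {0, 5}


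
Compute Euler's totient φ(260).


Factor n: 260 = 2^2 × 5 × 13
φ(n) = n · ∏(1 - 1/p) over distinct primes p | n
φ(260) = 260 · (1 - 1/2) · (1 - 1/5) · (1 - 1/13) = 96

φ(260) = 96


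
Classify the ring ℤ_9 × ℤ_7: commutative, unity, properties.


Direct product ring; commutative with unity (1,1); but (1,0)·(0,1) = (0,0) gives zero divisors, so not an integral domain
Commutative: Yes
Integral domain: No
Has unity: Yes

ℤ_9 × ℤ_7: Commutative=Yes, Unity=Yes


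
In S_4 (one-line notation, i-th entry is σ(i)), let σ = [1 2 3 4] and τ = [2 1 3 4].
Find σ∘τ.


σ∘τ: apply τ first, then σ
1 →τ 2 →σ 2
2 →τ 1 →σ 1
3 →τ 3 →σ 3
4 →τ 4 →σ 4

σ∘τ = [2 1 3 4]


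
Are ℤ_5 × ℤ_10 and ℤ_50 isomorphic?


Comparing ℤ_5 × ℤ_10 and ℤ_50:
gcd(5,10) = 5 ≠ 1. Max element order in ℤ_5×ℤ_10 is lcm(5,10) = 10 < 50, so it has no element of order 50

No, ℤ_5 × ℤ_10 ≇ ℤ_50


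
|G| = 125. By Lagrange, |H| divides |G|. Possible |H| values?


Lagrange's theorem: |H| divides |G|
|G| = 125
Divisors of 125: 1, 5, 25, 125

Possible subgroup orders: {1, 5, 25, 125}


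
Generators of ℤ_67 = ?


g generates ℤ_n iff gcd(g,n) = 1
Prime factors of 67: 67
Generators are g ∈ {1,...,66} not divisible by any of these primes.
Generators: {1, 2, 3, 4, 5, 6, 7, 8, 9, 10, 11, 12, 13, 14, 15, 16, 17, 18, 19, 20, 21, 22, 23, 24, 25, 26, 27, 28, 29, 30, 31, 32, 33, 34, 35, 36, 37, 38, 39, 40, 41, 42, 43, 44, 45, 46, 47, 48, 49, 50, 51, 52, 53, 54, 55, 56, 57, 58, 59, 60, 61, 62, 63, 64, 65, 66}
Number of generators = φ(67) = 66

Generators of ℤ_67 = {1, 2, 3, 4, 5, 6, 7, 8, 9, 10, 11, 12, 13, 14, 15, 16, 17, 18, 19, 20, 21, 22, 23, 24, 25, 26, 27, 28, 29, 30, 31, 32, 33, 34, 35, 36, 37, 38, 39, 40, 41, 42, 43, 44, 45, 46, 47, 48, 49, 50, 51, 52, 53, 54, 55, 56, 57, 58, 59, 60, 61, 62, 63, 64, 65, 66}


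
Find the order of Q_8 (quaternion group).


Q_8 = {±1, ±i, ±j, ±k}
|Q_8| = 8

|Q_8 (quaternion group)| = 8


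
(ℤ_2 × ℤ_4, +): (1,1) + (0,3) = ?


Operation: componentwise addition mod (2, 4)
(1,1) + (0,3) = ((a₁+b₁) mod 2, (a₂+b₂) mod 4) with a = (1,1), b = (0,3)

(1,1) + (0,3) = (1,0)


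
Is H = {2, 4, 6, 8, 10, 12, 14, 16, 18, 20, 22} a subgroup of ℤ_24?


Subgroup test for H = {2, 4, 6, 8, 10, 12, 14, 16, 18, 20, 22} in (ℤ_24, +):
(1) 0 ∈ H? No
(2) Closure: for all a,b ∈ H, (a+b) mod 24 ∈ H? No  [counterexample: 2 + 22 = 0 ∉ H]
(3) Inverses: for all a ∈ H, -a mod 24 ∈ H? Yes

No, H is not a subgroup of ℤ_24


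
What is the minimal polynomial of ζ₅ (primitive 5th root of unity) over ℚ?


ζ₅ is a root of Φ₅(x) = x⁴ + x³ + x² + x + 1, irreducible over ℚ

Minimal polynomial: x⁴ + x³ + x² + x + 1


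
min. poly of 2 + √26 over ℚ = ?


Let α = 2 + √26. Then α - 2 = √26, so (α - 2)² = 26, giving α² - 4α - 22 = 0. Degree 2 and α ∉ ℚ, so this is the minimal polynomial.

Minimal polynomial: x² - 4x - 22


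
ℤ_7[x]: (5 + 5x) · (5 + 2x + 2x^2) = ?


Expand and collect like terms; reduce coefficients mod 7:
x^0: 5·5 = 25 ≡ 4 (mod 7)
x^1: 5·2 + 5·5 = 35 ≡ 0 (mod 7)
x^2: 5·2 + 5·2 = 20 ≡ 6 (mod 7)
x^3: 5·2 = 10 ≡ 3 (mod 7)
Result: 4 + 6x^2 + 3x^3

f · g = 4 + 6x^2 + 3x^3


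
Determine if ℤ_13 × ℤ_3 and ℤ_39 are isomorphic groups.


Comparing ℤ_13 × ℤ_3 and ℤ_39:
gcd(13,3) = 1, so ℤ_13 × ℤ_3 ≅ ℤ_39 (CRT)

Yes, ℤ_13 × ℤ_3 ≅ ℤ_39


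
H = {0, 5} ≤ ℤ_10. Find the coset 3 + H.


3 + H = {3 + h (mod 10) : h ∈ H}
3+0=3, 3+5=8

3 + H = {3, 8}


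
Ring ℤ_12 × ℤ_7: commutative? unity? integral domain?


Direct product ring; commutative with unity (1,1); but (1,0)·(0,1) = (0,0) gives zero divisors, so not an integral domain
Commutative: Yes
Integral domain: No
Has unity: Yes

ℤ_12 × ℤ_7: Commutative=Yes, Unity=Yes


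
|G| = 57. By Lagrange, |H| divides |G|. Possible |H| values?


Lagrange's theorem: |H| divides |G|
|G| = 57
Divisors of 57: 1, 3, 19, 57

Possible subgroup orders: {1, 3, 19, 57}


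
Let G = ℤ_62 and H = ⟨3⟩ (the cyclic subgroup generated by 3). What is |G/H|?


|⟨3⟩| = n / gcd(3, 62) = 62 / 1 = 62
H is normal (ℤ_62 is abelian).
|G/H| = |G| / |H| = 62 / 62 = 1

|G/H| = 1


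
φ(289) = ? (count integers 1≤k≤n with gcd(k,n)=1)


Factor n: 289 = 17^2
φ(n) = n · ∏(1 - 1/p) over distinct primes p | n
φ(289) = 289 · (1 - 1/17) = 272

φ(289) = 272


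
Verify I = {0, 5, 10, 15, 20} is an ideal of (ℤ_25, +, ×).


Check ideal conditions for I = {0, 5, 10, 15, 20} in ℤ_25:
(1) I is an additive subgroup? Yes
(2) For r ∈ ℤ_25 and a ∈ I: r·a ∈ I? Yes

Yes, I is an ideal of ℤ_25


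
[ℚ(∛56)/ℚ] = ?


∛56 has minimal polynomial x³ - 56 (irreducible over ℚ since 56 is not a perfect cube)

[ℚ(∛56)/ℚ] = 3


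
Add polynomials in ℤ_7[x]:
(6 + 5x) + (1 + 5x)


Add coefficients mod 7:
x^0: 6 + 1 = 0 (mod 7)
x^1: 5 + 5 = 3 (mod 7)
Result: 3x

f + g = 3x


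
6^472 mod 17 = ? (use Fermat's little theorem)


Fermat's little theorem: if p is prime and gcd(a,p)=1, then a^(p-1) ≡ 1 (mod p)
p = 17 is prime, gcd(6,17) = 1
Reduce exponent: 472 mod 16 = 8
So 6^472 ≡ 6^8 (mod 17)
6^8 mod 17 = 16

6^472 ≡ 16 (mod 17)


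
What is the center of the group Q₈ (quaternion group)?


Z(G) = {g ∈ G | gx = xg for all x ∈ G}
In Q₈ = {±1, ±i, ±j, ±k}, only ±1 commute with every element

Z(Q₈ (quaternion group)) = {1, -1}


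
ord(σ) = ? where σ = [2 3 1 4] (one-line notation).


Cycle decomposition: (1 2 3)
Cycle lengths: 3
Order = lcm(3) = 3

ord(σ) = 3


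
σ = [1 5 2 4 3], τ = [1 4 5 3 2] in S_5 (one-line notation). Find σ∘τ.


σ∘τ: apply τ first, then σ
1 →τ 1 →σ 1
2 →τ 4 →σ 4
3 →τ 5 →σ 3
4 →τ 3 →σ 2
5 →τ 2 →σ 5

σ∘τ = [1 4 3 2 5]


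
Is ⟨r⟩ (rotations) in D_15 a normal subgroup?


H = ⟨r⟩ (rotations) in D_15
The rotation subgroup ⟨r⟩ has index 2 in D_15, so it is normal

Yes, normal subgroup


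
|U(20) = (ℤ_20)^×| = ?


U(n) is the group of units mod n; |U(n)| = φ(n)
|U(20)| = φ(20) = 8

|U(20) = (ℤ_20)^×| = 8


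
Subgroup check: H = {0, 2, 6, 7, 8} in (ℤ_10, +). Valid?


Subgroup test for H = {0, 2, 6, 7, 8} in (ℤ_10, +):
(1) 0 ∈ H? Yes
(2) Closure: for all a,b ∈ H, (a+b) mod 10 ∈ H? No  [counterexample: 2 + 2 = 4 ∉ H]
(3) Inverses: for all a ∈ H, -a mod 10 ∈ H? No

No, H is not a subgroup of ℤ_10


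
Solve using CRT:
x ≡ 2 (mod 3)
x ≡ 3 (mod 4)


m₁ = 3, m₂ = 4, gcd = 1, so CRT applies. M = m₁·m₂ = 12
Let M₁ = M/m₁ = 4, M₂ = M/m₂ = 3
Find y₁ ≡ M₁⁻¹ (mod m₁): 4⁻¹ ≡ 1 (mod 3)
Find y₂ ≡ M₂⁻¹ (mod m₂): 3⁻¹ ≡ 3 (mod 4)
x = a₁·M₁·y₁ + a₂·M₂·y₂ = 2·4·1 + 3·3·3 = 35
Reduce mod 12: x ≡ 11
Check: 11 mod 3 = 2 ✓, 11 mod 4 = 3 ✓

x ≡ 11 (mod 12)


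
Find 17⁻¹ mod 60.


Use the extended Euclidean algorithm to write 1 = 17·s + 60·t; then s mod 60 is the inverse.
Euclidean algorithm:
  17 = 0·60 + 17
  60 = 3·17 + 9
  17 = 1·9 + 8
  9 = 1·8 + 1
  8 = 8·1 + 0
gcd(17,60) = 1
Back-substitution gives: 17·(-7) + 60·(2) = 1
So 17⁻¹ ≡ -7 ≡ 53 (mod 60)
Check: 17 × 53 = 901 ≡ 1 (mod 60) ✓

17⁻¹ ≡ 53 (mod 60)


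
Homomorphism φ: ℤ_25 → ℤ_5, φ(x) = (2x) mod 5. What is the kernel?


Kernel = preimage of identity
ker(φ) = {x ∈ ℤ_25 : 2x ≡ 0 (mod 5)}. Since 5 | 25, φ is well-defined. The kernel is the cyclic subgroup ⟨5⟩ of ℤ_25 (order 5), i.e. {0, 5, 10, 15, 20}

ker(φ) = {0, 5, 10, 15, 20}


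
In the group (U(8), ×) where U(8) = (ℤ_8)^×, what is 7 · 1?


Operation: multiplication mod 8
7 · 1 = (a × b) mod 8 with a = 7, b = 1

7 · 1 = 7


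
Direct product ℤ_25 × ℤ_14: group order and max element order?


|ℤ_25 × ℤ_14| = 25 × 14 = 350
Max element order = lcm(25,14) = 350
Cyclic? Yes (gcd=1)

|ℤ_25×ℤ_14| = 350, max element order = 350


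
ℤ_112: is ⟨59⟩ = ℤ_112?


g generates ℤ_n iff gcd(g, n) = 1
gcd(59, 112) = 1
Since gcd = 1, 59 is a generator.

Yes, 59 generates ℤ_112


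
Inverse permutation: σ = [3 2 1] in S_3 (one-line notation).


To find σ⁻¹, swap domain and range:
σ(1) = 3 → σ⁻¹(3) = 1
σ(2) = 2 → σ⁻¹(2) = 2
σ(3) = 1 → σ⁻¹(1) = 3

σ⁻¹ = [3 2 1]


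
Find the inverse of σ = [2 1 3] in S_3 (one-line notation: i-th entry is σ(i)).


To find σ⁻¹, swap domain and range:
σ(1) = 2 → σ⁻¹(2) = 1
σ(2) = 1 → σ⁻¹(1) = 2
σ(3) = 3 → σ⁻¹(3) = 3

σ⁻¹ = [2 1 3]


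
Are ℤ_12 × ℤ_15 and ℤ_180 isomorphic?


Comparing ℤ_12 × ℤ_15 and ℤ_180:
gcd(12,15) = 3 ≠ 1. Max element order in ℤ_12×ℤ_15 is lcm(12,15) = 60 < 180, so it has no element of order 180

No, ℤ_12 × ℤ_15 ≇ ℤ_180


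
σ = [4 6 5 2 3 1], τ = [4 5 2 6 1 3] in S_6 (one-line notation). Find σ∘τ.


σ∘τ: apply τ first, then σ
1 →τ 4 →σ 2
2 →τ 5 →σ 3
3 →τ 2 →σ 6
4 →τ 6 →σ 1
5 →τ 1 →σ 4
6 →τ 3 →σ 5

σ∘τ = [2 3 6 1 4 5]


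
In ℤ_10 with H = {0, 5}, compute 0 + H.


0 + H = {0 + h (mod 10) : h ∈ H}
0+0=0, 0+5=5

0 + H = {0, 5}


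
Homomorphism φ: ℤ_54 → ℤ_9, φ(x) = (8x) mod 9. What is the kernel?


Kernel = preimage of identity
ker(φ) = {x ∈ ℤ_54 : 8x ≡ 0 (mod 9)}. Since 9 | 54, φ is well-defined. The kernel is the cyclic subgroup ⟨9⟩ of ℤ_54 (order 6), i.e. {0, 9, 18, 27, 36, 45}

ker(φ) = {0, 9, 18, 27, 36, 45}


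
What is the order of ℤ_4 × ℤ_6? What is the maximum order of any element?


|ℤ_4 × ℤ_6| = 4 × 6 = 24
Max element order = lcm(4,6) = 12
Cyclic? No (gcd=2)

|ℤ_4×ℤ_6| = 24, max element order = 12


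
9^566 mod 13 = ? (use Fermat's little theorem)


Fermat's little theorem: if p is prime and gcd(a,p)=1, then a^(p-1) ≡ 1 (mod p)
p = 13 is prime, gcd(9,13) = 1
Reduce exponent: 566 mod 12 = 2
So 9^566 ≡ 9^2 (mod 13)
9^2 mod 13 = 3

9^566 ≡ 3 (mod 13)


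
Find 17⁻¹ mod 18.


Use the extended Euclidean algorithm to write 1 = 17·s + 18·t; then s mod 18 is the inverse.
Euclidean algorithm:
  17 = 0·18 + 17
  18 = 1·17 + 1
  17 = 17·1 + 0
gcd(17,18) = 1
Back-substitution gives: 17·(-1) + 18·(1) = 1
So 17⁻¹ ≡ -1 ≡ 17 (mod 18)
Check: 17 × 17 = 289 ≡ 1 (mod 18) ✓

17⁻¹ ≡ 17 (mod 18)


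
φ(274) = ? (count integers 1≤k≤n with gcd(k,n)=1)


Factor n: 274 = 2 × 137
φ(n) = n · ∏(1 - 1/p) over distinct primes p | n
φ(274) = 274 · (1 - 1/2) · (1 - 1/137) = 136

φ(274) = 136


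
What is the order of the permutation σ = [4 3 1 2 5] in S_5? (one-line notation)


Cycle decomposition: (1 4 2 3)
Cycle lengths: 4
Order = lcm(4) = 4

ord(σ) = 4


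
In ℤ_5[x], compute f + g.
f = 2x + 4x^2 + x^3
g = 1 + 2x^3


Add coefficients mod 5:
x^0: 0 + 1 = 1 (mod 5)
x^1: 2 + 0 = 2 (mod 5)
x^2: 4 + 0 = 4 (mod 5)
x^3: 1 + 2 = 3 (mod 5)
Result: 1 + 2x + 4x^2 + 3x^3

f + g = 1 + 2x + 4x^2 + 3x^3


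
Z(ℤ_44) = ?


Z(G) = {g ∈ G | gx = xg for all x ∈ G}
ℤ_44 is abelian, so Z(G) = G

Z(ℤ_44) = ℤ_44


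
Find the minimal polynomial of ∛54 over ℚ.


∛54 satisfies x³ - 54 = 0, irreducible over ℚ (no rational root; 54 is not a perfect cube)

Minimal polynomial: x³ - 54


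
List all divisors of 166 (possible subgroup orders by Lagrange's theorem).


Lagrange's theorem: |H| divides |G|
|G| = 166
Divisors of 166: 1, 2, 83, 166

Possible subgroup orders: {1, 2, 83, 166}


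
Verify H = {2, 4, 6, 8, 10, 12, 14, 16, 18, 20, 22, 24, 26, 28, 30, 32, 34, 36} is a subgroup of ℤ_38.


Subgroup test for H = {2, 4, 6, 8, 10, 12, 14, 16, 18, 20, 22, 24, 26, 28, 30, 32, 34, 36} in (ℤ_38, +):
(1) 0 ∈ H? No
(2) Closure: for all a,b ∈ H, (a+b) mod 38 ∈ H? No  [counterexample: 2 + 36 = 0 ∉ H]
(3) Inverses: for all a ∈ H, -a mod 38 ∈ H? Yes

No, H is not a subgroup of ℤ_38


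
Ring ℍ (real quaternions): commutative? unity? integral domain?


quaternion multiplication is non-commutative (ij = k ≠ ji = -k); has unity 1; a division ring but not an integral domain since integral domains are commutative by convention
Commutative: No
Integral domain: No
Has unity: Yes

ℍ (real quaternions): Commutative=No, Unity=Yes


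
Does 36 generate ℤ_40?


g generates ℤ_n iff gcd(g, n) = 1
gcd(36, 40) = 4
Since gcd = 4 ≠ 1, ⟨36⟩ has order 10 < 40, so 36 is not a generator.

No, 36 does not generate ℤ_40


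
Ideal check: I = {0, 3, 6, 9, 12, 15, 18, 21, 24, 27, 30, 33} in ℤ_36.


Check ideal conditions for I = {0, 3, 6, 9, 12, 15, 18, 21, 24, 27, 30, 33} in ℤ_36:
(1) I is an additive subgroup? Yes
(2) For r ∈ ℤ_36 and a ∈ I: r·a ∈ I? Yes

Yes, I is an ideal of ℤ_36


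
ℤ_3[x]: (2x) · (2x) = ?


Expand and collect like terms; reduce coefficients mod 3:
x^0: 0·0 = 0 ≡ 0 (mod 3)
x^1: 0·2 + 2·0 = 0 ≡ 0 (mod 3)
x^2: 2·2 = 4 ≡ 1 (mod 3)
Result: x^2

f · g = x^2


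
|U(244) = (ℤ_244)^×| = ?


U(n) is the group of units mod n; |U(n)| = φ(n)
|U(244)| = φ(244) = 120

|U(244) = (ℤ_244)^×| = 120


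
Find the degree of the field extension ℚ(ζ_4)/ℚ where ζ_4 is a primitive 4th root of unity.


[ℚ(ζ_n):ℚ] = deg Φ_n(x) = φ(n). Here φ(4) = 2

[ℚ(ζ_4)/ℚ where ζ_4 is a primitive 4th root of unity] = 2


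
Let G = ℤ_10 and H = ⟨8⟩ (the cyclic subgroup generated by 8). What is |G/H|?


|⟨8⟩| = n / gcd(8, 10) = 10 / 2 = 5
H is normal (ℤ_10 is abelian).
|G/H| = |G| / |H| = 10 / 5 = 2

|G/H| = 2


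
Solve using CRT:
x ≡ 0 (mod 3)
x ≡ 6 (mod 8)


m₁ = 3, m₂ = 8, gcd = 1, so CRT applies. M = m₁·m₂ = 24
Let M₁ = M/m₁ = 8, M₂ = M/m₂ = 3
Find y₁ ≡ M₁⁻¹ (mod m₁): 8⁻¹ ≡ 2 (mod 3)
Find y₂ ≡ M₂⁻¹ (mod m₂): 3⁻¹ ≡ 3 (mod 8)
x = a₁·M₁·y₁ + a₂·M₂·y₂ = 0·8·2 + 6·3·3 = 54
Reduce mod 24: x ≡ 6
Check: 6 mod 3 = 0 ✓, 6 mod 8 = 6 ✓

x ≡ 6 (mod 24)


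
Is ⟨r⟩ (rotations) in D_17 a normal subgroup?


H = ⟨r⟩ (rotations) in D_17
The rotation subgroup ⟨r⟩ has index 2 in D_17, so it is normal

Yes, normal subgroup


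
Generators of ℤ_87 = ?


g generates ℤ_n iff gcd(g,n) = 1
Prime factors of 87: 3, 29
Generators are g ∈ {1,...,86} not divisible by any of these primes.
Generators: {1, 2, 4, 5, 7, 8, 10, 11, 13, 14, 16, 17, 19, 20, 22, 23, 25, 26, 28, 31, 32, 34, 35, 37, 38, 40, 41, 43, 44, 46, 47, 49, 50, 52, 53, 55, 56, 59, 61, 62, 64, 65, 67, 68, 70, 71, 73, 74, 76, 77, 79, 80, 82, 83, 85, 86}
Number of generators = φ(87) = 56

Generators of ℤ_87 = {1, 2, 4, 5, 7, 8, 10, 11, 13, 14, 16, 17, 19, 20, 22, 23, 25, 26, 28, 31, 32, 34, 35, 37, 38, 40, 41, 43, 44, 46, 47, 49, 50, 52, 53, 55, 56, 59, 61, 62, 64, 65, 67, 68, 70, 71, 73, 74, 76, 77, 79, 80, 82, 83, 85, 86}


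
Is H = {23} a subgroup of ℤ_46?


Subgroup test for H = {23} in (ℤ_46, +):
(1) 0 ∈ H? No
(2) Closure: for all a,b ∈ H, (a+b) mod 46 ∈ H? No  [counterexample: 23 + 23 = 0 ∉ H]
(3) Inverses: for all a ∈ H, -a mod 46 ∈ H? Yes

No, H is not a subgroup of ℤ_46


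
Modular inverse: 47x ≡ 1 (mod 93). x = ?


Use the extended Euclidean algorithm to write 1 = 47·s + 93·t; then s mod 93 is the inverse.
Euclidean algorithm:
  47 = 0·93 + 47
  93 = 1·47 + 46
  47 = 1·46 + 1
  46 = 46·1 + 0
gcd(47,93) = 1
Back-substitution gives: 47·(2) + 93·(-1) = 1
So 47⁻¹ ≡ 2 ≡ 2 (mod 93)
Check: 47 × 2 = 94 ≡ 1 (mod 93) ✓

47⁻¹ ≡ 2 (mod 93)


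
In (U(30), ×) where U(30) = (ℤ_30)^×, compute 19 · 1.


Operation: multiplication mod 30
19 · 1 = (a × b) mod 30 with a = 19, b = 1

19 · 1 = 19


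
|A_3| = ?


|A_n| = n!/2 (even permutations)
|A_3| = 3!/2 = 6/2 = 3

|A_3| = 3


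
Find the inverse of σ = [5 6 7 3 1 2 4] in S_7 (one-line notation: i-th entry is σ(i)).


To find σ⁻¹, swap domain and range:
σ(1) = 5 → σ⁻¹(5) = 1
σ(2) = 6 → σ⁻¹(6) = 2
σ(3) = 7 → σ⁻¹(7) = 3
σ(4) = 3 → σ⁻¹(3) = 4
σ(5) = 1 → σ⁻¹(1) = 5
σ(6) = 2 → σ⁻¹(2) = 6
σ(7) = 4 → σ⁻¹(4) = 7

σ⁻¹ = [5 6 4 7 1 2 3]


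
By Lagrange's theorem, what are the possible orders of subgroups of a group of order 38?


Lagrange's theorem: |H| divides |G|
|G| = 38
Divisors of 38: 1, 2, 19, 38

Possible subgroup orders: {1, 2, 19, 38}


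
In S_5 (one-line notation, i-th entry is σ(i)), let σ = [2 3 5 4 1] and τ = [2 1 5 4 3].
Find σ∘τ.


σ∘τ: apply τ first, then σ
1 →τ 2 →σ 3
2 →τ 1 →σ 2
3 →τ 5 →σ 1
4 →τ 4 →σ 4
5 →τ 3 →σ 5

σ∘τ = [3 2 1 4 5]


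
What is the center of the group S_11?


Z(G) = {g ∈ G | gx = xg for all x ∈ G}
S_n is non-abelian for n ≥ 3; Z(S_11) is trivial

Z(S_11) = {e}


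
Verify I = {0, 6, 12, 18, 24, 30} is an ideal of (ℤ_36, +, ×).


Check ideal conditions for I = {0, 6, 12, 18, 24, 30} in ℤ_36:
(1) I is an additive subgroup? Yes
(2) For r ∈ ℤ_36 and a ∈ I: r·a ∈ I? Yes

Yes, I is an ideal of ℤ_36


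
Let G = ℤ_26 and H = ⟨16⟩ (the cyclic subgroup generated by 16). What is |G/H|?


|⟨16⟩| = n / gcd(16, 26) = 26 / 2 = 13
H is normal (ℤ_26 is abelian).
|G/H| = |G| / |H| = 26 / 13 = 2

|G/H| = 2


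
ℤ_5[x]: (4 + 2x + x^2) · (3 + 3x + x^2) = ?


Expand and collect like terms; reduce coefficients mod 5:
x^0: 4·3 = 12 ≡ 2 (mod 5)
x^1: 4·3 + 2·3 = 18 ≡ 3 (mod 5)
x^2: 4·1 + 2·3 + 1·3 = 13 ≡ 3 (mod 5)
x^3: 2·1 + 1·3 = 5 ≡ 0 (mod 5)
x^4: 1·1 = 1 ≡ 1 (mod 5)
Result: 2 + 3x + 3x^2 + x^4

f · g = 2 + 3x + 3x^2 + x^4


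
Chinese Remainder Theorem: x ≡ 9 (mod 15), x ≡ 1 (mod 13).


m₁ = 15, m₂ = 13, gcd = 1, so CRT applies. M = m₁·m₂ = 195
Let M₁ = M/m₁ = 13, M₂ = M/m₂ = 15
Find y₁ ≡ M₁⁻¹ (mod m₁): 13⁻¹ ≡ 7 (mod 15)
Find y₂ ≡ M₂⁻¹ (mod m₂): 15⁻¹ ≡ 7 (mod 13)
x = a₁·M₁·y₁ + a₂·M₂·y₂ = 9·13·7 + 1·15·7 = 924
Reduce mod 195: x ≡ 144
Check: 144 mod 15 = 9 ✓, 144 mod 13 = 1 ✓

x ≡ 144 (mod 195)


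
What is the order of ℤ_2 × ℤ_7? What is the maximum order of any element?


|ℤ_2 × ℤ_7| = 2 × 7 = 14
Max element order = lcm(2,7) = 14
Cyclic? Yes (gcd=1)

|ℤ_2×ℤ_7| = 14, max element order = 14


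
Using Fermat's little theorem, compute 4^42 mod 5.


Fermat's little theorem: if p is prime and gcd(a,p)=1, then a^(p-1) ≡ 1 (mod p)
p = 5 is prime, gcd(4,5) = 1
Reduce exponent: 42 mod 4 = 2
So 4^42 ≡ 4^2 (mod 5)
4^2 mod 5 = 1

4^42 ≡ 1 (mod 5)


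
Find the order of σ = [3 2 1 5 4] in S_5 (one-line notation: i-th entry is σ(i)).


Cycle decomposition: (1 3) (4 5)
Cycle lengths: 2, 2
Order = lcm(2, 2) = 2

ord(σ) = 2


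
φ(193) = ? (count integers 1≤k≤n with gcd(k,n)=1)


Factor n: 193 = 193
φ(n) = n · ∏(1 - 1/p) over distinct primes p | n
φ(193) = 193 · (1 - 1/193) = 192

φ(193) = 192


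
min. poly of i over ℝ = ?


i satisfies x² + 1 = 0, irreducible over ℝ

Minimal polynomial: x² + 1


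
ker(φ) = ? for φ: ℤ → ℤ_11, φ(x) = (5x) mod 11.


Kernel = preimage of identity
ker(φ) = {x ∈ ℤ : 5x ≡ 0 (mod 11)}. gcd(5,11) = 1, so 5x ≡ 0 (mod 11) ⟺ x ≡ 0 (mod 11/1 = 11). Hence ker(φ) = 11ℤ

ker(φ) = 11ℤ


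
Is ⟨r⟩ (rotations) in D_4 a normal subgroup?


H = ⟨r⟩ (rotations) in D_4
The rotation subgroup ⟨r⟩ has index 2 in D_4, so it is normal

Yes, normal subgroup


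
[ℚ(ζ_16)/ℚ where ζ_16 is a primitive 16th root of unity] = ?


[ℚ(ζ_n):ℚ] = deg Φ_n(x) = φ(n). Here φ(16) = 8

[ℚ(ζ_16)/ℚ where ζ_16 is a primitive 16th root of unity] = 8


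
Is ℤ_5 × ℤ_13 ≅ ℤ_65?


Comparing ℤ_5 × ℤ_13 and ℤ_65:
gcd(5,13) = 1, so ℤ_5 × ℤ_13 ≅ ℤ_65 (CRT)

Yes, ℤ_5 × ℤ_13 ≅ ℤ_65


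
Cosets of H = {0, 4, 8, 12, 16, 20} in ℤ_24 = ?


H = {0, 4, 8, 12, 16, 20}, |H| = 6
Number of cosets = |G|/|H| = 24/6 = 4
0 + H = {0, 4, 8, 12, 16, 20}
1 + H = {1, 5, 9, 13, 17, 21}
2 + H = {2, 6, 10, 14, 18, 22}
3 + H = {3, 7, 11, 15, 19, 23}

Cosets: 0+H={0,4,8,12,16,20}; 1+H={1,5,9,13,17,21}; 2+H={2,6,10,14,18,22}; 3+H={3,7,11,15,19,23}


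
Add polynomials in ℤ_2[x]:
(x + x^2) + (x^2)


Add coefficients mod 2:
x^0: 0 + 0 = 0 (mod 2)
x^1: 1 + 0 = 1 (mod 2)
x^2: 1 + 1 = 0 (mod 2)
Result: x

f + g = x


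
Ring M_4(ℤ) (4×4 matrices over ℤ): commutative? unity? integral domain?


Matrix multiplication is non-commutative for n ≥ 2; the identity matrix I is the unity; singular matrices give zero divisors, so not an integral domain
Commutative: No
Integral domain: No
Has unity: Yes

M_4(ℤ) (4×4 matrices over ℤ): Commutative=No, Unity=Yes


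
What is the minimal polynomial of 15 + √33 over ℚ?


Let α = 15 + √33. Then α - 15 = √33, so (α - 15)² = 33, giving α² - 30α + 192 = 0. Degree 2 and α ∉ ℚ, so this is the minimal polynomial.

Minimal polynomial: x² - 30x + 192


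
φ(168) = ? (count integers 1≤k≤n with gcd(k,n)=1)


Factor n: 168 = 2^3 × 3 × 7
φ(n) = n · ∏(1 - 1/p) over distinct primes p | n
φ(168) = 168 · (1 - 1/2) · (1 - 1/3) · (1 - 1/7) = 48

φ(168) = 48


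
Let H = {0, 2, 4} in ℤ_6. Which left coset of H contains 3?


3 + H = {3 + h (mod 6) : h ∈ H}
3+0=3, 3+2=5, 3+4=1
3 + H = {1, 3, 5} = 1 + H

3 + H = {1, 3, 5}


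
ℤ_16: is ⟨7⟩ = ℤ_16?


g generates ℤ_n iff gcd(g, n) = 1
gcd(7, 16) = 1
Since gcd = 1, 7 is a generator.

Yes, 7 generates ℤ_16


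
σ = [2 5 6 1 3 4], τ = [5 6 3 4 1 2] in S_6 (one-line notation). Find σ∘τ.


σ∘τ: apply τ first, then σ
1 →τ 5 →σ 3
2 →τ 6 →σ 4
3 →τ 3 →σ 6
4 →τ 4 →σ 1
5 →τ 1 →σ 2
6 →τ 2 →σ 5

σ∘τ = [3 4 6 1 2 5]


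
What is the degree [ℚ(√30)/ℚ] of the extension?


√30 has minimal polynomial x² - 30 (irreducible over ℚ since 30 is squarefree)

[ℚ(√30)/ℚ] = 2


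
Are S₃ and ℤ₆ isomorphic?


Comparing S₃ and ℤ₆:
S₃ is non-abelian, ℤ₆ is abelian

No, S₃ ≇ ℤ₆


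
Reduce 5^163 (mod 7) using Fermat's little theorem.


Fermat's little theorem: if p is prime and gcd(a,p)=1, then a^(p-1) ≡ 1 (mod p)
p = 7 is prime, gcd(5,7) = 1
Reduce exponent: 163 mod 6 = 1
So 5^163 ≡ 5^1 (mod 7)
5^1 mod 7 = 5

5^163 ≡ 5 (mod 7)


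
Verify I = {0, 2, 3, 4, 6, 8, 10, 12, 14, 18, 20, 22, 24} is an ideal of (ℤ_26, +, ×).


Check ideal conditions for I = {0, 2, 3, 4, 6, 8, 10, 12, 14, 18, 20, 22, 24} in ℤ_26:
(1) I is an additive subgroup? No
(2) For r ∈ ℤ_26 and a ∈ I: r·a ∈ I? No  [counterexample: r=2, a=8, r·a mod 26 = 16 ∉ I]

No, I is not an ideal of ℤ_26


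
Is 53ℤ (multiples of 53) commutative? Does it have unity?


53ℤ is a commutative ring under +,× but has no multiplicative identity (1 ∉ 53ℤ); it has no zero divisors, but without unity it is not an integral domain
Commutative: Yes
Integral domain: No
Has unity: No

53ℤ (multiples of 53): Commutative=Yes, Unity=No


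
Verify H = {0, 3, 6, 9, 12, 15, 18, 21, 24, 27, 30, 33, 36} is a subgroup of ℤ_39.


Subgroup test for H = {0, 3, 6, 9, 12, 15, 18, 21, 24, 27, 30, 33, 36} in (ℤ_39, +):
(1) 0 ∈ H? Yes
(2) Closure: for all a,b ∈ H, (a+b) mod 39 ∈ H? Yes
(3) Inverses: for all a ∈ H, -a mod 39 ∈ H? Yes

Yes, H is a subgroup of ℤ_39


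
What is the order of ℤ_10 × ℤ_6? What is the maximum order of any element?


|ℤ_10 × ℤ_6| = 10 × 6 = 60
Max element order = lcm(10,6) = 30
Cyclic? No (gcd=2)

|ℤ_10×ℤ_6| = 60, max element order = 30


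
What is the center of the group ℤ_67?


Z(G) = {g ∈ G | gx = xg for all x ∈ G}
ℤ_67 is abelian, so Z(G) = G

Z(ℤ_67) = ℤ_67


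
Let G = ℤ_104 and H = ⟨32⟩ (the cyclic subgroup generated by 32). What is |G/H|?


|⟨32⟩| = n / gcd(32, 104) = 104 / 8 = 13
H is normal (ℤ_104 is abelian).
|G/H| = |G| / |H| = 104 / 13 = 8

|G/H| = 8


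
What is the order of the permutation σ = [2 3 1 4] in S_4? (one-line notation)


Cycle decomposition: (1 2 3)
Cycle lengths: 3
Order = lcm(3) = 3

ord(σ) = 3


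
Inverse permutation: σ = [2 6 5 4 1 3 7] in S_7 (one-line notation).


To find σ⁻¹, swap domain and range:
σ(1) = 2 → σ⁻¹(2) = 1
σ(2) = 6 → σ⁻¹(6) = 2
σ(3) = 5 → σ⁻¹(5) = 3
σ(4) = 4 → σ⁻¹(4) = 4
σ(5) = 1 → σ⁻¹(1) = 5
σ(6) = 3 → σ⁻¹(3) = 6
σ(7) = 7 → σ⁻¹(7) = 7

σ⁻¹ = [5 1 6 4 3 2 7]


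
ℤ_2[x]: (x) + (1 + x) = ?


Add coefficients mod 2:
x^0: 0 + 1 = 1 (mod 2)
x^1: 1 + 1 = 0 (mod 2)
Result: 1

f + g = 1


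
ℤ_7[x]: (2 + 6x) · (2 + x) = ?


Expand and collect like terms; reduce coefficients mod 7:
x^0: 2·2 = 4 ≡ 4 (mod 7)
x^1: 2·1 + 6·2 = 14 ≡ 0 (mod 7)
x^2: 6·1 = 6 ≡ 6 (mod 7)
Result: 4 + 6x^2

f · g = 4 + 6x^2


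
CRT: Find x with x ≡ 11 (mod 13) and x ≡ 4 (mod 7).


m₁ = 13, m₂ = 7, gcd = 1, so CRT applies. M = m₁·m₂ = 91
Let M₁ = M/m₁ = 7, M₂ = M/m₂ = 13
Find y₁ ≡ M₁⁻¹ (mod m₁): 7⁻¹ ≡ 2 (mod 13)
Find y₂ ≡ M₂⁻¹ (mod m₂): 13⁻¹ ≡ 6 (mod 7)
x = a₁·M₁·y₁ + a₂·M₂·y₂ = 11·7·2 + 4·13·6 = 466
Reduce mod 91: x ≡ 11
Check: 11 mod 13 = 11 ✓, 11 mod 7 = 4 ✓

x ≡ 11 (mod 91)


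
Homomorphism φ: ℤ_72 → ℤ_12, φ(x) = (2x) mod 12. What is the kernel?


Kernel = preimage of identity
ker(φ) = {x ∈ ℤ_72 : 2x ≡ 0 (mod 12)}. Since 12 | 72, φ is well-defined. The kernel is the cyclic subgroup ⟨6⟩ of ℤ_72 (order 12), i.e. {0, 6, 12, 18, 24, 30, 36, 42, 48, 54, 60, 66}

ker(φ) = {0, 6, 12, 18, 24, 30, 36, 42, 48, 54, 60, 66}


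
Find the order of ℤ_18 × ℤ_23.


|A × B| = |A| · |B|
|ℤ_18 × ℤ_23| = 18 × 23 = 414

|ℤ_18 × ℤ_23| = 414


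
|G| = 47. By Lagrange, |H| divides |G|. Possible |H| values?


Lagrange's theorem: |H| divides |G|
|G| = 47
Divisors of 47: 1, 47

Possible subgroup orders: {1, 47}


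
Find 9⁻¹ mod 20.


Use the extended Euclidean algorithm to write 1 = 9·s + 20·t; then s mod 20 is the inverse.
Euclidean algorithm:
  9 = 0·20 + 9
  20 = 2·9 + 2
  9 = 4·2 + 1
  2 = 2·1 + 0
gcd(9,20) = 1
Back-substitution gives: 9·(9) + 20·(-4) = 1
So 9⁻¹ ≡ 9 ≡ 9 (mod 20)
Check: 9 × 9 = 81 ≡ 1 (mod 20) ✓

9⁻¹ ≡ 9 (mod 20)


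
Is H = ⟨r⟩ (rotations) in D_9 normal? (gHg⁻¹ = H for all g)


H = ⟨r⟩ (rotations) in D_9
The rotation subgroup ⟨r⟩ has index 2 in D_9, so it is normal

Yes, normal subgroup


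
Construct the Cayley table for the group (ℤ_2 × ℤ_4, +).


Elements: {(0,0), (0,1), (0,2), (0,3), (1,0), (1,1), (1,2), (1,3)}
Operation: componentwise addition mod (2, 4)
Entry (a, b) = ((a₁+b₁) mod 2, (a₂+b₂) mod 4)

Cayley table:
      | (0,0) | (0,1) | (0,2) | (0,3) | (1,0) | (1,1) | (1,2) | (1,3)
(0,0) | (0,0) | (0,1) | (0,2) | (0,3) | (1,0) | (1,1) | (1,2) | (1,3)
(0,1) | (0,1) | (0,2) | (0,3) | (0,0) | (1,1) | (1,2) | (1,3) | (1,0)
(0,2) | (0,2) | (0,3) | (0,0) | (0,1) | (1,2) | (1,3) | (1,0) | (1,1)
(0,3) | (0,3) | (0,0) | (0,1) | (0,2) | (1,3) | (1,0) | (1,1) | (1,2)
(1,0) | (1,0) | (1,1) | (1,2) | (1,3) | (0,0) | (0,1) | (0,2) | (0,3)
(1,1) | (1,1) | (1,2) | (1,3) | (1,0) | (0,1) | (0,2) | (0,3) | (0,0)
(1,2) | (1,2) | (1,3) | (1,0) | (1,1) | (0,2) | (0,3) | (0,0) | (0,1)
(1,3) | (1,3) | (1,0) | (1,1) | (1,2) | (0,3) | (0,0) | (0,1) | (0,2)


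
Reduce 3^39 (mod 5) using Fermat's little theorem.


Fermat's little theorem: if p is prime and gcd(a,p)=1, then a^(p-1) ≡ 1 (mod p)
p = 5 is prime, gcd(3,5) = 1
Reduce exponent: 39 mod 4 = 3
So 3^39 ≡ 3^3 (mod 5)
3^3 mod 5 = 2

3^39 ≡ 2 (mod 5)


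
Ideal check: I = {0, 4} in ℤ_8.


Check ideal conditions for I = {0, 4} in ℤ_8:
(1) I is an additive subgroup? Yes
(2) For r ∈ ℤ_8 and a ∈ I: r·a ∈ I? Yes

Yes, I is an ideal of ℤ_8


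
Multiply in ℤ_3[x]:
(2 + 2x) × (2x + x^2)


Expand and collect like terms; reduce coefficients mod 3:
x^0: 2·0 = 0 ≡ 0 (mod 3)
x^1: 2·2 + 2·0 = 4 ≡ 1 (mod 3)
x^2: 2·1 + 2·2 = 6 ≡ 0 (mod 3)
x^3: 2·1 = 2 ≡ 2 (mod 3)
Result: x + 2x^3

f · g = x + 2x^3


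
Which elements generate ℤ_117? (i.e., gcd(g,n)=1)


g generates ℤ_n iff gcd(g,n) = 1
Prime factors of 117: 3, 13
Generators are g ∈ {1,...,116} not divisible by any of these primes.
Generators: {1, 2, 4, 5, 7, 8, 10, 11, 14, 16, 17, 19, 20, 22, 23, 25, 28, 29, 31, 32, 34, 35, 37, 38, 40, 41, 43, 44, 46, 47, 49, 50, 53, 55, 56, 58, 59, 61, 62, 64, 67, 68, 70, 71, 73, 74, 76, 77, 79, 80, 82, 83, 85, 86, 88, 89, 92, 94, 95, 97, 98, 100, 101, 103, 106, 107, 109, 110, 112, 113, 115, 116}
Number of generators = φ(117) = 72

Generators of ℤ_117 = {1, 2, 4, 5, 7, 8, 10, 11, 14, 16, 17, 19, 20, 22, 23, 25, 28, 29, 31, 32, 34, 35, 37, 38, 40, 41, 43, 44, 46, 47, 49, 50, 53, 55, 56, 58, 59, 61, 62, 64, 67, 68, 70, 71, 73, 74, 76, 77, 79, 80, 82, 83, 85, 86, 88, 89, 92, 94, 95, 97, 98, 100, 101, 103, 106, 107, 109, 110, 112, 113, 115, 116}


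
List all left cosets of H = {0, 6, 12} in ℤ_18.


H = {0, 6, 12}, |H| = 3
Number of cosets = |G|/|H| = 18/3 = 6
0 + H = {0, 6, 12}
1 + H = {1, 7, 13}
2 + H = {2, 8, 14}
3 + H = {3, 9, 15}
4 + H = {4, 10, 16}
5 + H = {5, 11, 17}

Cosets: 0+H={0,6,12}; 1+H={1,7,13}; 2+H={2,8,14}; 3+H={3,9,15}; 4+H={4,10,16}; 5+H={5,11,17}


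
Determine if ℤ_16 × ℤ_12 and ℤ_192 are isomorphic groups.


Comparing ℤ_16 × ℤ_12 and ℤ_192:
gcd(16,12) = 4 ≠ 1. Max element order in ℤ_16×ℤ_12 is lcm(16,12) = 48 < 192, so it has no element of order 192

No, ℤ_16 × ℤ_12 ≇ ℤ_192


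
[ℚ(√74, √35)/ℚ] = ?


[ℚ(√74,√35):ℚ] = [ℚ(√74,√35):ℚ(√74)]·[ℚ(√74):ℚ] = 2·2 = 4

[ℚ(√74, √35)/ℚ] = 4


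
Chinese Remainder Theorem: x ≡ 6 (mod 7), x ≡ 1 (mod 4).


m₁ = 7, m₂ = 4, gcd = 1, so CRT applies. M = m₁·m₂ = 28
Let M₁ = M/m₁ = 4, M₂ = M/m₂ = 7
Find y₁ ≡ M₁⁻¹ (mod m₁): 4⁻¹ ≡ 2 (mod 7)
Find y₂ ≡ M₂⁻¹ (mod m₂): 7⁻¹ ≡ 3 (mod 4)
x = a₁·M₁·y₁ + a₂·M₂·y₂ = 6·4·2 + 1·7·3 = 69
Reduce mod 28: x ≡ 13
Check: 13 mod 7 = 6 ✓, 13 mod 4 = 1 ✓

x ≡ 13 (mod 28)


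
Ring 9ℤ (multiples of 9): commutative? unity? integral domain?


9ℤ is a commutative ring under +,× but has no multiplicative identity (1 ∉ 9ℤ); it has no zero divisors, but without unity it is not an integral domain
Commutative: Yes
Integral domain: No
Has unity: No

9ℤ (multiples of 9): Commutative=Yes, Unity=No


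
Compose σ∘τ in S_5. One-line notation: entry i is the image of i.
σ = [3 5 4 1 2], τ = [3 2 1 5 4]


σ∘τ: apply τ first, then σ
1 →τ 3 →σ 4
2 →τ 2 →σ 5
3 →τ 1 →σ 3
4 →τ 5 →σ 2
5 →τ 4 →σ 1

σ∘τ = [4 5 3 2 1]


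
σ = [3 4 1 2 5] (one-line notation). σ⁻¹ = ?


To find σ⁻¹, swap domain and range:
σ(1) = 3 → σ⁻¹(3) = 1
σ(2) = 4 → σ⁻¹(4) = 2
σ(3) = 1 → σ⁻¹(1) = 3
σ(4) = 2 → σ⁻¹(2) = 4
σ(5) = 5 → σ⁻¹(5) = 5

σ⁻¹ = [3 4 1 2 5]


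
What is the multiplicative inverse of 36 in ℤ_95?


Use the extended Euclidean algorithm to write 1 = 36·s + 95·t; then s mod 95 is the inverse.
Euclidean algorithm:
  36 = 0·95 + 36
  95 = 2·36 + 23
  36 = 1·23 + 13
  23 = 1·13 + 10
  13 = 1·10 + 3
  10 = 3·3 + 1
  3 = 3·1 + 0
gcd(36,95) = 1
Back-substitution gives: 36·(-29) + 95·(11) = 1
So 36⁻¹ ≡ -29 ≡ 66 (mod 95)
Check: 36 × 66 = 2376 ≡ 1 (mod 95) ✓

36⁻¹ ≡ 66 (mod 95)


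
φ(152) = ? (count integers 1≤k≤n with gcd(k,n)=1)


Factor n: 152 = 2^3 × 19
φ(n) = n · ∏(1 - 1/p) over distinct primes p | n
φ(152) = 152 · (1 - 1/2) · (1 - 1/19) = 72

φ(152) = 72


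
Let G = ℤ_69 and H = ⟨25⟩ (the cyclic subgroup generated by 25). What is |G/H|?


|⟨25⟩| = n / gcd(25, 69) = 69 / 1 = 69
H is normal (ℤ_69 is abelian).
|G/H| = |G| / |H| = 69 / 69 = 1

|G/H| = 1


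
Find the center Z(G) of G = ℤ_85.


Z(G) = {g ∈ G | gx = xg for all x ∈ G}
ℤ_85 is abelian, so Z(G) = G

Z(ℤ_85) = ℤ_85


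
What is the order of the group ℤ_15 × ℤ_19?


|A × B| = |A| · |B|
|ℤ_15 × ℤ_19| = 15 × 19 = 285

|ℤ_15 × ℤ_19| = 285


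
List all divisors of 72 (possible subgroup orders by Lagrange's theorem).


Lagrange's theorem: |H| divides |G|
|G| = 72
Divisors of 72: 1, 2, 3, 4, 6, 8, 9, 12, 18, 24, 36, 72

Possible subgroup orders: {1, 2, 3, 4, 6, 8, 9, 12, 18, 24, 36, 72}


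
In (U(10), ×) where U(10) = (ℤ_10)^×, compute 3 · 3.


Operation: multiplication mod 10
3 · 3 = (a × b) mod 10 with a = 3, b = 3

3 · 3 = 9


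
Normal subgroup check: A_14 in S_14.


H = A_14 in S_14
A_14 has index 2 in S_14, and every subgroup of index 2 is normal

Yes, normal subgroup


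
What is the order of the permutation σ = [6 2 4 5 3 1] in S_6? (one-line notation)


Cycle decomposition: (1 6) (3 4 5)
Cycle lengths: 2, 3
Order = lcm(2, 3) = 6

ord(σ) = 6


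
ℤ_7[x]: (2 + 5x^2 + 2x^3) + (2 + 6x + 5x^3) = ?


Add coefficients mod 7:
x^0: 2 + 2 = 4 (mod 7)
x^1: 0 + 6 = 6 (mod 7)
x^2: 5 + 0 = 5 (mod 7)
x^3: 2 + 5 = 0 (mod 7)
Result: 4 + 6x + 5x^2

f + g = 4 + 6x + 5x^2


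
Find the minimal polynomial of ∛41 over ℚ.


∛41 satisfies x³ - 41 = 0, irreducible over ℚ (no rational root; 41 is not a perfect cube)

Minimal polynomial: x³ - 41


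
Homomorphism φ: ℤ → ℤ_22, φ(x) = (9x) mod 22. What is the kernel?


Kernel = preimage of identity
ker(φ) = {x ∈ ℤ : 9x ≡ 0 (mod 22)}. gcd(9,22) = 1, so 9x ≡ 0 (mod 22) ⟺ x ≡ 0 (mod 22/1 = 22). Hence ker(φ) = 22ℤ

ker(φ) = 22ℤ


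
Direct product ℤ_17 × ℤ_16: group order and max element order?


|ℤ_17 × ℤ_16| = 17 × 16 = 272
Max element order = lcm(17,16) = 272
Cyclic? Yes (gcd=1)

|ℤ_17×ℤ_16| = 272, max element order = 272


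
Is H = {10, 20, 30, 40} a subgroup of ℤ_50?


Subgroup test for H = {10, 20, 30, 40} in (ℤ_50, +):
(1) 0 ∈ H? No
(2) Closure: for all a,b ∈ H, (a+b) mod 50 ∈ H? No  [counterexample: 10 + 40 = 0 ∉ H]
(3) Inverses: for all a ∈ H, -a mod 50 ∈ H? Yes

No, H is not a subgroup of ℤ_50


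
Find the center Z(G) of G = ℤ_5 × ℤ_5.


Z(G) = {g ∈ G | gx = xg for all x ∈ G}
Direct product of abelian groups is abelian, so Z(G) = G

Z(ℤ_5 × ℤ_5) = ℤ_5 × ℤ_5


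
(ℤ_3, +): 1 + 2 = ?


Operation: addition mod 3
1 + 2 = (a + b) mod 3 with a = 1, b = 2

1 + 2 = 0


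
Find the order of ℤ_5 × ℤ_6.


|A × B| = |A| · |B|
|ℤ_5 × ℤ_6| = 5 × 6 = 30

|ℤ_5 × ℤ_6| = 30


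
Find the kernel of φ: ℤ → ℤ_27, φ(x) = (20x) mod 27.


Kernel = preimage of identity
ker(φ) = {x ∈ ℤ : 20x ≡ 0 (mod 27)}. gcd(20,27) = 1, so 20x ≡ 0 (mod 27) ⟺ x ≡ 0 (mod 27/1 = 27). Hence ker(φ) = 27ℤ

ker(φ) = 27ℤ


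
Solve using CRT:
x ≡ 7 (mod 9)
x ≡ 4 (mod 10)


m₁ = 9, m₂ = 10, gcd = 1, so CRT applies. M = m₁·m₂ = 90
Let M₁ = M/m₁ = 10, M₂ = M/m₂ = 9
Find y₁ ≡ M₁⁻¹ (mod m₁): 10⁻¹ ≡ 1 (mod 9)
Find y₂ ≡ M₂⁻¹ (mod m₂): 9⁻¹ ≡ 9 (mod 10)
x = a₁·M₁·y₁ + a₂·M₂·y₂ = 7·10·1 + 4·9·9 = 394
Reduce mod 90: x ≡ 34
Check: 34 mod 9 = 7 ✓, 34 mod 10 = 4 ✓

x ≡ 34 (mod 90)


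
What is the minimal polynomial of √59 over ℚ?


√59 satisfies x² - 59 = 0, irreducible over ℚ since 59 is squarefree

Minimal polynomial: x² - 59


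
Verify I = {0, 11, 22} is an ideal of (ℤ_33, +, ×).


Check ideal conditions for I = {0, 11, 22} in ℤ_33:
(1) I is an additive subgroup? Yes
(2) For r ∈ ℤ_33 and a ∈ I: r·a ∈ I? Yes

Yes, I is an ideal of ℤ_33


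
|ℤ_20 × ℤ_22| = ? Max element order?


|ℤ_20 × ℤ_22| = 20 × 22 = 440
Max element order = lcm(20,22) = 220
Cyclic? No (gcd=2)

|ℤ_20×ℤ_22| = 440, max element order = 220


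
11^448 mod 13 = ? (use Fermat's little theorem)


Fermat's little theorem: if p is prime and gcd(a,p)=1, then a^(p-1) ≡ 1 (mod p)
p = 13 is prime, gcd(11,13) = 1
Reduce exponent: 448 mod 12 = 4
So 11^448 ≡ 11^4 (mod 13)
11^4 mod 13 = 3

11^448 ≡ 3 (mod 13)
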